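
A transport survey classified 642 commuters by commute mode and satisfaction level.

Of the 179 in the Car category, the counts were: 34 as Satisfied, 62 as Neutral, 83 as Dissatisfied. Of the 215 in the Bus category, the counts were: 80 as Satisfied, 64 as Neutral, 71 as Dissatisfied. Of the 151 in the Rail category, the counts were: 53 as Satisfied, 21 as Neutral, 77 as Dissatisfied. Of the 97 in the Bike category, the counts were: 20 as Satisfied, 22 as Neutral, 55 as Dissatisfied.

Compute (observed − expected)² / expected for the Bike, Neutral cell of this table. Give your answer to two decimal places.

0.49

Row total (Bike) = 97; column total (Neutral) = 169; N = 642.
Expected count E = 97 × 169 / 642 = 25.534.
Contribution = (O − E)²/E = (22 − 25.534)² / 25.534 = 0.49.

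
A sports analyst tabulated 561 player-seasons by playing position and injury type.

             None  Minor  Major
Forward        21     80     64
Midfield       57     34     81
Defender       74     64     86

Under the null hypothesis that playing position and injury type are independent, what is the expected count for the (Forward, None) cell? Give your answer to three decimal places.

Row total (Forward) = 165; column total (None) = 152; grand total N = 561.
Expected count = (row total × column total) / N = 165 × 152 / 561 = 44.706.

44.706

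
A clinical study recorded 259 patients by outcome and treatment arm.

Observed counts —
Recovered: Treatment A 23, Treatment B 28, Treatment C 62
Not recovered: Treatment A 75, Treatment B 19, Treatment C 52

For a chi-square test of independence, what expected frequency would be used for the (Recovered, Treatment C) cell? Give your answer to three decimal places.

Row total (Recovered) = 113; column total (Treatment C) = 114; grand total N = 259.
Expected count = (row total × column total) / N = 113 × 114 / 259 = 49.737.

49.737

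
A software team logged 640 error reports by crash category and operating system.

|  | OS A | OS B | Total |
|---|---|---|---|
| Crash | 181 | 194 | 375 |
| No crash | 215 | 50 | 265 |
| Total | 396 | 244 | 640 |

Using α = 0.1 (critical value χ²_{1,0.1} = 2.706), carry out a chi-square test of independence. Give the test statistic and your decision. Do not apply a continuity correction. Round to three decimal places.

Grand total N = 640.
Expected counts (row total × column total / N):
  Crash, OS A: 375×396/640 = 232.0312
  Crash, OS B: 375×244/640 = 142.9688
  No crash, OS A: 265×396/640 = 163.9688
  No crash, OS B: 265×244/640 = 101.0312
Contributions (O − E)²/E:
  (181 − 232.0312)²/232.0312 = 11.2234
  (194 − 142.9688)²/142.9688 = 18.2150
  (215 − 163.9688)²/163.9688 = 15.8822
  (50 − 101.0312)²/101.0312 = 25.7760
χ² = 11.2234 + 18.2150 + 15.8822 + 25.7760 = 71.097
df = (2−1)(2−1) = 1. Since 71.097 > 2.706, reject the null hypothesis of independence at α = 0.1.

71.097; reject H₀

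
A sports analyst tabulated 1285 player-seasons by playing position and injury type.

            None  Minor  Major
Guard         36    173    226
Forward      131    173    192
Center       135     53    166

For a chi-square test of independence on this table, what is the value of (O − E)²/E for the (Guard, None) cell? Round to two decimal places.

Row total (Guard) = 435; column total (None) = 302; N = 1285.
Expected count E = 435 × 302 / 1285 = 102.233.
Contribution = (O − E)²/E = (36 − 102.233)² / 102.233 = 42.91.

42.91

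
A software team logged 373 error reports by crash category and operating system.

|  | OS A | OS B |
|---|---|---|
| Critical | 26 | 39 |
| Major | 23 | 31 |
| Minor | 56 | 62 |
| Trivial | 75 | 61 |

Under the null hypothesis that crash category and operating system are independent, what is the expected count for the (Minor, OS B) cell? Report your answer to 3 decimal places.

Row total (Minor) = 118; column total (OS B) = 193; grand total N = 373.
Expected count = (row total × column total) / N = 118 × 193 / 373 = 61.056.

61.056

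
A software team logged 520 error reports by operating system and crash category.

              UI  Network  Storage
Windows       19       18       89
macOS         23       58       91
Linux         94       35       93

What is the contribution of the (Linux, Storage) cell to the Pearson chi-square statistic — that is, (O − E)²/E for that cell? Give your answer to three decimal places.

4.758

Row total (Linux) = 222; column total (Storage) = 273; N = 520.
Expected count E = 222 × 273 / 520 = 116.55000.
Contribution = (O − E)²/E = (93 − 116.55000)² / 116.55000 = 4.758.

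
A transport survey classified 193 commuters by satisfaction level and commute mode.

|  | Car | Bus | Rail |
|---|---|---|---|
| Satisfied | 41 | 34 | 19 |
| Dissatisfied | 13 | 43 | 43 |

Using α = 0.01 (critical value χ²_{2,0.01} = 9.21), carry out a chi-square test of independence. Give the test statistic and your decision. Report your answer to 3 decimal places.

Row totals: 94, 99. Column totals: 54, 77, 62. Grand total N = 193.
Expected counts (row total × column total / N):
  Satisfied, Car: 94×54/193 = 26.3005
  Satisfied, Bus: 94×77/193 = 37.5026
  Satisfied, Rail: 94×62/193 = 30.1969
  Dissatisfied, Car: 99×54/193 = 27.6995
  Dissatisfied, Bus: 99×77/193 = 39.4974
  Dissatisfied, Rail: 99×62/193 = 31.8031
Contributions (O − E)²/E:
  (41 − 26.3005)²/26.3005 = 8.2156
  (34 − 37.5026)²/37.5026 = 0.3271
  (19 − 30.1969)²/30.1969 = 4.1518
  (13 − 27.6995)²/27.6995 = 7.8007
  (43 − 39.4974)²/39.4974 = 0.3106
  (43 − 31.8031)²/31.8031 = 3.9421
χ² = 8.2156 + 0.3271 + 4.1518 + 7.8007 + 0.3106 + 3.9421 = 24.748
df = (2−1)(3−1) = 2. Since 24.748 > 9.21, reject the null hypothesis of independence at α = 0.01.

24.748; reject H₀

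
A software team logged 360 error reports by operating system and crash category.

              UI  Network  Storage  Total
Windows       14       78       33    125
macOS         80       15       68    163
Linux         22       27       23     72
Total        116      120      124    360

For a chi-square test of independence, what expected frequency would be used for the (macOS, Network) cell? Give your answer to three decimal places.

54.333

Row total (macOS) = 163; column total (Network) = 120; grand total N = 360.
Expected count = (row total × column total) / N = 163 × 120 / 360 = 54.333.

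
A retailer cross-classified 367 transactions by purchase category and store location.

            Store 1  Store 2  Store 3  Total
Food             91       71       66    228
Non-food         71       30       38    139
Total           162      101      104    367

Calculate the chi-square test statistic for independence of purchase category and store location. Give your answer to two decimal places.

Grand total N = 367.
Expected counts (row total × column total / N):
  Food, Store 1: 228×162/367 = 100.643
  Food, Store 2: 228×101/367 = 62.747
  Food, Store 3: 228×104/367 = 64.610
  Non-food, Store 1: 139×162/367 = 61.357
  Non-food, Store 2: 139×101/367 = 38.253
  Non-food, Store 3: 139×104/367 = 39.390
Contributions (O − E)²/E:
  (91 − 100.643)²/100.643 = 0.9239
  (71 − 62.747)²/62.747 = 1.0855
  (66 − 64.610)²/64.610 = 0.0299
  (71 − 61.357)²/61.357 = 1.5155
  (30 − 38.253)²/38.253 = 1.7806
  (38 − 39.390)²/39.390 = 0.0491
χ² = 0.9239 + 1.0855 + 0.0299 + 1.5155 + 1.7806 + 0.0491 = 5.38

5.38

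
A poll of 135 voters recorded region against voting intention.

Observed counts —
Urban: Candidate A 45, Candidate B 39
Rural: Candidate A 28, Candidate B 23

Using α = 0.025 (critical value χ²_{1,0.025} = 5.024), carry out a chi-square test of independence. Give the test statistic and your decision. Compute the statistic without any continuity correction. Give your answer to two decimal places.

0.02; fail to reject H₀

Row totals: 84, 51. Column totals: 73, 62. Grand total N = 135.
Expected counts (row total × column total / N):
  Urban, Candidate A: 84×73/135 = 45.422
  Urban, Candidate B: 84×62/135 = 38.578
  Rural, Candidate A: 51×73/135 = 27.578
  Rural, Candidate B: 51×62/135 = 23.422
Contributions (O − E)²/E:
  (45 − 45.422)²/45.422 = 0.0039
  (39 − 38.578)²/38.578 = 0.0046
  (28 − 27.578)²/27.578 = 0.0065
  (23 − 23.422)²/23.422 = 0.0076
χ² = 0.0039 + 0.0046 + 0.0065 + 0.0076 = 0.02
df = (2−1)(2−1) = 1. Since 0.02 < 5.024, fail to reject the null hypothesis of independence at α = 0.025.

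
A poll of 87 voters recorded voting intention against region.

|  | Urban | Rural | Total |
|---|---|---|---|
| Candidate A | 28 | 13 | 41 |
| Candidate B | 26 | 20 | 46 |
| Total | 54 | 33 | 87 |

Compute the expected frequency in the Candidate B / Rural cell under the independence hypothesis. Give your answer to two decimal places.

17.45

Row total (Candidate B) = 46; column total (Rural) = 33; grand total N = 87.
Expected count = (row total × column total) / N = 46 × 33 / 87 = 17.45.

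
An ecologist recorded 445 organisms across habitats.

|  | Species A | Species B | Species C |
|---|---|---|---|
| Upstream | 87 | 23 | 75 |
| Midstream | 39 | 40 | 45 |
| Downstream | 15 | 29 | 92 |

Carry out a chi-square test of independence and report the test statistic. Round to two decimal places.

Row totals: 185, 124, 136. Column totals: 141, 92, 212. Grand total N = 445.
Expected counts (row total × column total / N):
  Upstream, Species A: 185×141/445 = 58.618
  Upstream, Species B: 185×92/445 = 38.247
  Upstream, Species C: 185×212/445 = 88.135
  Midstream, Species A: 124×141/445 = 39.290
  Midstream, Species B: 124×92/445 = 25.636
  Midstream, Species C: 124×212/445 = 59.074
  Downstream, Species A: 136×141/445 = 43.092
  Downstream, Species B: 136×92/445 = 28.117
  Downstream, Species C: 136×212/445 = 64.791
Contributions (O − E)²/E:
  (87 − 58.618)²/58.618 = 13.7422
  (23 − 38.247)²/38.247 = 6.0782
  (75 − 88.135)²/88.135 = 1.9575
  (39 − 39.290)²/39.290 = 0.0021
  (40 − 25.636)²/25.636 = 8.0482
  (45 − 59.074)²/59.074 = 3.3530
  (15 − 43.092)²/43.092 = 18.3134
  (29 − 28.117)²/28.117 = 0.0277
  (92 − 64.791)²/64.791 = 11.4264
χ² = 13.7422 + 6.0782 + 1.9575 + 0.0021 + 8.0482 + 3.3530 + 18.3134 + 0.0277 + 11.4264 = 62.95

62.95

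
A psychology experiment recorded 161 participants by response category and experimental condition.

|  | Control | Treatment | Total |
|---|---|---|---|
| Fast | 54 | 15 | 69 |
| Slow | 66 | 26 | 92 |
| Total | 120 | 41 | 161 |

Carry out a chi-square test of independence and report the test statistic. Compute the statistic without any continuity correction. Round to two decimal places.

Grand total N = 161.
Expected counts (row total × column total / N):
  Fast, Control: 69×120/161 = 51.429
  Fast, Treatment: 69×41/161 = 17.571
  Slow, Control: 92×120/161 = 68.571
  Slow, Treatment: 92×41/161 = 23.429
Contributions (O − E)²/E:
  (54 − 51.429)²/51.429 = 0.1285
  (15 − 17.571)²/17.571 = 0.3762
  (66 − 68.571)²/68.571 = 0.0964
  (26 − 23.429)²/23.429 = 0.2821
χ² = 0.1285 + 0.3762 + 0.0964 + 0.2821 = 0.88

0.88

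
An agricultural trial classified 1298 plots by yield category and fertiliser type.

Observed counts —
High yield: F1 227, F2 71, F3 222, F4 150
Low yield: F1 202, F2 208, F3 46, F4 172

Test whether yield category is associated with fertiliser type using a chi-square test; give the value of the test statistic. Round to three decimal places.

Row totals: 670, 628. Column totals: 429, 279, 268, 322. Grand total N = 1298.
Expected counts (row total × column total / N):
  High yield, F1: 670×429/1298 = 221.4407
  High yield, F2: 670×279/1298 = 144.0139
  High yield, F3: 670×268/1298 = 138.3359
  High yield, F4: 670×322/1298 = 166.2096
  Low yield, F1: 628×429/1298 = 207.5593
  Low yield, F2: 628×279/1298 = 134.9861
  Low yield, F3: 628×268/1298 = 129.6641
  Low yield, F4: 628×322/1298 = 155.7904
Contributions (O − E)²/E:
  (227 − 221.4407)²/221.4407 = 0.1396
  (71 − 144.0139)²/144.0139 = 37.0175
  (222 − 138.3359)²/138.3359 = 50.5992
  (150 − 166.2096)²/166.2096 = 1.5808
  (202 − 207.5593)²/207.5593 = 0.1489
  (208 − 134.9861)²/134.9861 = 39.4932
  (46 − 129.6641)²/129.6641 = 53.9832
  (172 − 155.7904)²/155.7904 = 1.6866
χ² = 0.1396 + 37.0175 + 50.5992 + 1.5808 + 0.1489 + 39.4932 + 53.9832 + 1.6866 = 184.649

184.649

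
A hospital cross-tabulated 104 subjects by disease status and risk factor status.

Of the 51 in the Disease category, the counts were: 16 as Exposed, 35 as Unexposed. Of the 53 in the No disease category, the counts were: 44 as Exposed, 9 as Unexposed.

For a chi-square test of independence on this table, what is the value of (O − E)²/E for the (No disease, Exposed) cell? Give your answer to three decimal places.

5.893

Row total (No disease) = 53; column total (Exposed) = 60; N = 104.
Expected count E = 53 × 60 / 104 = 30.5769.
Contribution = (O − E)²/E = (44 − 30.5769)² / 30.5769 = 5.893.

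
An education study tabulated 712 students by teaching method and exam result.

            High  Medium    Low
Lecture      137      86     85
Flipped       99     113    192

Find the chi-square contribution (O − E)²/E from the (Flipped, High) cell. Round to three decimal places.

9.101

Row total (Flipped) = 404; column total (High) = 236; N = 712.
Expected count E = 404 × 236 / 712 = 133.9101.
Contribution = (O − E)²/E = (99 − 133.9101)² / 133.9101 = 9.101.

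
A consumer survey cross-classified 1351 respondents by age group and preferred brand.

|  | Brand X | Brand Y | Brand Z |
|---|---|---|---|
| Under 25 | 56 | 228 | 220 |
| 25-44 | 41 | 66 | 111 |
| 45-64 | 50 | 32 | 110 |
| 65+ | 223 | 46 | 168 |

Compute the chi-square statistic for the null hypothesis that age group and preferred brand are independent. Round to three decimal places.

268.534

Row totals: 504, 218, 192, 437. Column totals: 370, 372, 609. Grand total N = 1351.
Expected counts (row total × column total / N):
  Under 25, Brand X: 504×370/1351 = 138.03109
  Under 25, Brand Y: 504×372/1351 = 138.77720
  Under 25, Brand Z: 504×609/1351 = 227.19171
  25-44, Brand X: 218×370/1351 = 59.70392
  25-44, Brand Y: 218×372/1351 = 60.02665
  25-44, Brand Z: 218×609/1351 = 98.26943
  45-64, Brand X: 192×370/1351 = 52.58327
  45-64, Brand Y: 192×372/1351 = 52.86751
  45-64, Brand Z: 192×609/1351 = 86.54922
  65+, Brand X: 437×370/1351 = 119.68172
  65+, Brand Y: 437×372/1351 = 120.32865
  65+, Brand Z: 437×609/1351 = 196.98964
Contributions (O − E)²/E:
  (56 − 138.03109)²/138.03109 = 48.7506
  (228 − 138.77720)²/138.77720 = 57.3632
  (220 − 227.19171)²/227.19171 = 0.2277
  (41 − 59.70392)²/59.70392 = 5.8595
  (66 − 60.02665)²/60.02665 = 0.5944
  (111 − 98.26943)²/98.26943 = 1.6492
  (50 − 52.58327)²/52.58327 = 0.1269
  (32 − 52.86751)²/52.86751 = 8.2367
  (110 − 86.54922)²/86.54922 = 6.3541
  (223 − 119.68172)²/119.68172 = 89.1921
  (46 − 120.32865)²/120.32865 = 45.9138
  (168 − 196.98964)²/196.98964 = 4.2662
χ² = 48.7506 + 57.3632 + 0.2277 + 5.8595 + 0.5944 + 1.6492 + 0.1269 + 8.2367 + 6.3541 + 89.1921 + 45.9138 + 4.2662 = 268.534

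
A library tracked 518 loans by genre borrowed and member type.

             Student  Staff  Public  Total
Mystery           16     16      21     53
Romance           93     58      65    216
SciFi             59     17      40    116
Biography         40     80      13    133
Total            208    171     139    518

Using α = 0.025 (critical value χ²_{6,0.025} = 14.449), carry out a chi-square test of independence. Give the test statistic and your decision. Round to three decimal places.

73.604; reject H₀

Grand total N = 518.
Expected counts (row total × column total / N):
  Mystery, Student: 53×208/518 = 21.28185
  Mystery, Staff: 53×171/518 = 17.49614
  Mystery, Public: 53×139/518 = 14.22201
  Romance, Student: 216×208/518 = 86.73359
  Romance, Staff: 216×171/518 = 71.30502
  Romance, Public: 216×139/518 = 57.96139
  SciFi, Student: 116×208/518 = 46.57915
  SciFi, Staff: 116×171/518 = 38.29344
  SciFi, Public: 116×139/518 = 31.12741
  Biography, Student: 133×208/518 = 53.40541
  Biography, Staff: 133×171/518 = 43.90541
  Biography, Public: 133×139/518 = 35.68919
Contributions (O − E)²/E:
  (16 − 21.28185)²/21.28185 = 1.3109
  (16 − 17.49614)²/17.49614 = 0.1279
  (21 − 14.22201)²/14.22201 = 3.2303
  (93 − 86.73359)²/86.73359 = 0.4527
  (58 − 71.30502)²/71.30502 = 2.4826
  (65 − 57.96139)²/57.96139 = 0.8547
  (59 − 46.57915)²/46.57915 = 3.3122
  (17 − 38.29344)²/38.29344 = 11.8404
  (40 − 31.12741)²/31.12741 = 2.5291
  (40 − 53.40541)²/53.40541 = 3.3649
  (80 − 43.90541)²/43.90541 = 29.6733
  (13 − 35.68919)²/35.68919 = 14.4245
χ² = 1.3109 + 0.1279 + 3.2303 + 0.4527 + 2.4826 + 0.8547 + 3.3122 + 11.8404 + 2.5291 + 3.3649 + 29.6733 + 14.4245 = 73.604
df = (4−1)(3−1) = 6. Since 73.604 > 14.449, reject the null hypothesis of independence at α = 0.025.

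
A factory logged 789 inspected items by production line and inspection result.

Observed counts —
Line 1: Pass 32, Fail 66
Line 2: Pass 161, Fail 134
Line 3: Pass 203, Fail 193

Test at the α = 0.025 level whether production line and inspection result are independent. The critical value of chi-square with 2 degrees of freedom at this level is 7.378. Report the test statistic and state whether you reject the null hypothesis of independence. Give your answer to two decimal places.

Row totals: 98, 295, 396. Column totals: 396, 393. Grand total N = 789.
Expected counts (row total × column total / N):
  Line 1, Pass: 98×396/789 = 49.1863
  Line 1, Fail: 98×393/789 = 48.8137
  Line 2, Pass: 295×396/789 = 148.0608
  Line 2, Fail: 295×393/789 = 146.9392
  Line 3, Pass: 396×396/789 = 198.7529
  Line 3, Fail: 396×393/789 = 197.2471
Contributions (O − E)²/E:
  (32 − 49.1863)²/49.1863 = 6.0051
  (66 − 48.8137)²/48.8137 = 6.0509
  (161 − 148.0608)²/148.0608 = 1.1308
  (134 − 146.9392)²/146.9392 = 1.1394
  (203 − 198.7529)²/198.7529 = 0.0908
  (193 − 197.2471)²/197.2471 = 0.0914
χ² = 6.0051 + 6.0509 + 1.1308 + 1.1394 + 0.0908 + 0.0914 = 14.51
df = (3−1)(2−1) = 2. Since 14.51 > 7.378, reject the null hypothesis of independence at α = 0.025.

14.51; reject H₀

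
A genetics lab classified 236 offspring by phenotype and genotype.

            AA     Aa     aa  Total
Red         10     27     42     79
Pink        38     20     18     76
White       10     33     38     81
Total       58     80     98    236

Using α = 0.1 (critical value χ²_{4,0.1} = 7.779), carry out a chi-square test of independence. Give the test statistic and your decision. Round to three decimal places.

Grand total N = 236.
Expected counts (row total × column total / N):
  Red, AA: 79×58/236 = 19.4153
  Red, Aa: 79×80/236 = 26.7797
  Red, aa: 79×98/236 = 32.8051
  Pink, AA: 76×58/236 = 18.6780
  Pink, Aa: 76×80/236 = 25.7627
  Pink, aa: 76×98/236 = 31.5593
  White, AA: 81×58/236 = 19.9068
  White, Aa: 81×80/236 = 27.4576
  White, aa: 81×98/236 = 33.6356
Contributions (O − E)²/E:
  (10 − 19.4153)²/19.4153 = 4.5659
  (27 − 26.7797)²/26.7797 = 0.0018
  (42 − 32.8051)²/32.8051 = 2.5772
  (38 − 18.6780)²/18.6780 = 19.9882
  (20 − 25.7627)²/25.7627 = 1.2890
  (18 − 31.5593)²/31.5593 = 5.8257
  (10 − 19.9068)²/19.9068 = 4.9302
  (33 − 27.4576)²/27.4576 = 1.1188
  (38 − 33.6356)²/33.6356 = 0.5663
χ² = 4.5659 + 0.0018 + 2.5772 + 19.9882 + 1.2890 + 5.8257 + 4.9302 + 1.1188 + 0.5663 = 40.863
df = (3−1)(3−1) = 4. Since 40.863 > 7.779, reject the null hypothesis of independence at α = 0.1.

40.863; reject H₀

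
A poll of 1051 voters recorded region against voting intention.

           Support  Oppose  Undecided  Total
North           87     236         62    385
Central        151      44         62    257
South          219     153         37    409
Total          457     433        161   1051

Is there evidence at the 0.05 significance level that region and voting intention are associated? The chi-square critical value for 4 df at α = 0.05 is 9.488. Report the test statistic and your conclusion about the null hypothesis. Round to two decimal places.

160.94; reject H₀

Grand total N = 1051.
Expected counts (row total × column total / N):
  North, Support: 385×457/1051 = 167.407
  North, Oppose: 385×433/1051 = 158.616
  North, Undecided: 385×161/1051 = 58.977
  Central, Support: 257×457/1051 = 111.750
  Central, Oppose: 257×433/1051 = 105.881
  Central, Undecided: 257×161/1051 = 39.369
  South, Support: 409×457/1051 = 177.843
  South, Oppose: 409×433/1051 = 168.503
  South, Undecided: 409×161/1051 = 62.654
Contributions (O − E)²/E:
  (87 − 167.407)²/167.407 = 38.6202
  (236 − 158.616)²/158.616 = 37.7533
  (62 − 58.977)²/58.977 = 0.1550
  (151 − 111.750)²/111.750 = 13.7858
  (44 − 105.881)²/105.881 = 36.1657
  (62 − 39.369)²/39.369 = 13.0093
  (219 − 177.843)²/177.843 = 9.5247
  (153 − 168.503)²/168.503 = 1.4263
  (37 − 62.654)²/62.654 = 10.5042
χ² = 38.6202 + 37.7533 + 0.1550 + 13.7858 + 36.1657 + 13.0093 + 9.5247 + 1.4263 + 10.5042 = 160.94
df = (3−1)(3−1) = 4. Since 160.94 > 9.488, reject the null hypothesis of independence at α = 0.05.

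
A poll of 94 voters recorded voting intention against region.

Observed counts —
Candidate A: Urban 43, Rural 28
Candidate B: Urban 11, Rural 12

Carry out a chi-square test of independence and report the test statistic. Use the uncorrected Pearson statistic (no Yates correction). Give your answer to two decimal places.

Row totals: 71, 23. Column totals: 54, 40. Grand total N = 94.
Expected counts (row total × column total / N):
  Candidate A, Urban: 71×54/94 = 40.787
  Candidate A, Rural: 71×40/94 = 30.213
  Candidate B, Urban: 23×54/94 = 13.213
  Candidate B, Rural: 23×40/94 = 9.787
Contributions (O − E)²/E:
  (43 − 40.787)²/40.787 = 0.1201
  (28 − 30.213)²/30.213 = 0.1621
  (11 − 13.213)²/13.213 = 0.3706
  (12 − 9.787)²/9.787 = 0.5004
χ² = 0.1201 + 0.1621 + 0.3706 + 0.5004 = 1.15

1.15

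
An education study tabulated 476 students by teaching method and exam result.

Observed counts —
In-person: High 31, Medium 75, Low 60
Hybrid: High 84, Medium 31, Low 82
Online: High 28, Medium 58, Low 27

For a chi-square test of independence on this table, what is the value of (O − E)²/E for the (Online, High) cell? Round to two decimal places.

1.04

Row total (Online) = 113; column total (High) = 143; N = 476.
Expected count E = 113 × 143 / 476 = 33.947.
Contribution = (O − E)²/E = (28 − 33.947)² / 33.947 = 1.04.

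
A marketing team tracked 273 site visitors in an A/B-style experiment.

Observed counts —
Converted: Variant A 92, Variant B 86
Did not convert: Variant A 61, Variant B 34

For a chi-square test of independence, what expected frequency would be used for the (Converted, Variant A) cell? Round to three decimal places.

99.758

Row total (Converted) = 178; column total (Variant A) = 153; grand total N = 273.
Expected count = (row total × column total) / N = 178 × 153 / 273 = 99.758.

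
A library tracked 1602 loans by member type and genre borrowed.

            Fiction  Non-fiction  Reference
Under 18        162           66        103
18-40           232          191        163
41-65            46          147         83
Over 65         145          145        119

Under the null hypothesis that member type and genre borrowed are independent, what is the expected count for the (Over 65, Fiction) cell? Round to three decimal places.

149.354

Row total (Over 65) = 409; column total (Fiction) = 585; grand total N = 1602.
Expected count = (row total × column total) / N = 409 × 585 / 1602 = 149.354.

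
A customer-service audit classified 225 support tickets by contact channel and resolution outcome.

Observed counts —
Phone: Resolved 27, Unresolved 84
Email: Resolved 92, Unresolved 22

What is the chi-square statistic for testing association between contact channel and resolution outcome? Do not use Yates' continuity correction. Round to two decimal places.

Row totals: 111, 114. Column totals: 119, 106. Grand total N = 225.
Expected counts (row total × column total / N):
  Phone, Resolved: 111×119/225 = 58.7067
  Phone, Unresolved: 111×106/225 = 52.2933
  Email, Resolved: 114×119/225 = 60.2933
  Email, Unresolved: 114×106/225 = 53.7067
Contributions (O − E)²/E:
  (27 − 58.7067)²/58.7067 = 17.1244
  (84 − 52.2933)²/52.2933 = 19.2245
  (92 − 60.2933)²/60.2933 = 16.6737
  (22 − 53.7067)²/53.7067 = 18.7186
χ² = 17.1244 + 19.2245 + 16.6737 + 18.7186 = 71.74

71.74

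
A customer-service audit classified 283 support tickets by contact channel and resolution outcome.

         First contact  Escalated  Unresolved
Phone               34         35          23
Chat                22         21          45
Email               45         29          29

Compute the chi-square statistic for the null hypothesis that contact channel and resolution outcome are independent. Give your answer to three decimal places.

Row totals: 92, 88, 103. Column totals: 101, 85, 97. Grand total N = 283.
Expected counts (row total × column total / N):
  Phone, First contact: 92×101/283 = 32.8339
  Phone, Escalated: 92×85/283 = 27.6325
  Phone, Unresolved: 92×97/283 = 31.5336
  Chat, First contact: 88×101/283 = 31.4064
  Chat, Escalated: 88×85/283 = 26.4311
  Chat, Unresolved: 88×97/283 = 30.1625
  Email, First contact: 103×101/283 = 36.7597
  Email, Escalated: 103×85/283 = 30.9364
  Email, Unresolved: 103×97/283 = 35.3039
Contributions (O − E)²/E:
  (34 − 32.8339)²/32.8339 = 0.0414
  (35 − 27.6325)²/27.6325 = 1.9644
  (23 − 31.5336)²/31.5336 = 2.3094
  (22 − 31.4064)²/31.4064 = 2.8173
  (21 − 26.4311)²/26.4311 = 1.1160
  (45 − 30.1625)²/30.1625 = 7.2988
  (45 − 36.7597)²/36.7597 = 1.8472
  (29 − 30.9364)²/30.9364 = 0.1212
  (29 − 35.3039)²/35.3039 = 1.1256
χ² = 0.0414 + 1.9644 + 2.3094 + 2.8173 + 1.1160 + 7.2988 + 1.8472 + 0.1212 + 1.1256 = 18.641

18.641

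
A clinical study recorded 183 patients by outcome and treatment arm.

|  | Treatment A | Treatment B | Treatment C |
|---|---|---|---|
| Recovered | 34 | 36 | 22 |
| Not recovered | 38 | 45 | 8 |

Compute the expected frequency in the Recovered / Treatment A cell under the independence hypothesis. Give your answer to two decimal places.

36.20

Row total (Recovered) = 92; column total (Treatment A) = 72; grand total N = 183.
Expected count = (row total × column total) / N = 92 × 72 / 183 = 36.20.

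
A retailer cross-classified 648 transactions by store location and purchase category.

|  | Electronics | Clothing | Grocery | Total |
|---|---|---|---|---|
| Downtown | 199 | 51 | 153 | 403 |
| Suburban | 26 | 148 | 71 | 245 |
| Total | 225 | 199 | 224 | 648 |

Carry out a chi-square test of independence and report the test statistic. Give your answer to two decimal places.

182.65

Grand total N = 648.
Expected counts (row total × column total / N):
  Downtown, Electronics: 403×225/648 = 139.9306
  Downtown, Clothing: 403×199/648 = 123.7608
  Downtown, Grocery: 403×224/648 = 139.3086
  Suburban, Electronics: 245×225/648 = 85.0694
  Suburban, Clothing: 245×199/648 = 75.2392
  Suburban, Grocery: 245×224/648 = 84.6914
Contributions (O − E)²/E:
  (199 − 139.9306)²/139.9306 = 24.9352
  (51 − 123.7608)²/123.7608 = 42.7771
  (153 − 139.3086)²/139.3086 = 1.3456
  (26 − 85.0694)²/85.0694 = 41.0159
  (148 − 75.2392)²/75.2392 = 70.3640
  (71 − 84.6914)²/84.6914 = 2.2134
χ² = 24.9352 + 42.7771 + 1.3456 + 41.0159 + 70.3640 + 2.2134 = 182.65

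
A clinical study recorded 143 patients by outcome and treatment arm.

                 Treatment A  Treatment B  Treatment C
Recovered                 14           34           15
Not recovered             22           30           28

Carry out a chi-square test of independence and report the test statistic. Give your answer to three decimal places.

Row totals: 63, 80. Column totals: 36, 64, 43. Grand total N = 143.
Expected counts (row total × column total / N):
  Recovered, Treatment A: 63×36/143 = 15.86014
  Recovered, Treatment B: 63×64/143 = 28.19580
  Recovered, Treatment C: 63×43/143 = 18.94406
  Not recovered, Treatment A: 80×36/143 = 20.13986
  Not recovered, Treatment B: 80×64/143 = 35.80420
  Not recovered, Treatment C: 80×43/143 = 24.05594
Contributions (O − E)²/E:
  (14 − 15.86014)²/15.86014 = 0.2182
  (34 − 28.19580)²/28.19580 = 1.1948
  (15 − 18.94406)²/18.94406 = 0.8211
  (22 − 20.13986)²/20.13986 = 0.1718
  (30 − 35.80420)²/35.80420 = 0.9409
  (28 − 24.05594)²/24.05594 = 0.6466
χ² = 0.2182 + 1.1948 + 0.8211 + 0.1718 + 0.9409 + 0.6466 = 3.993

3.993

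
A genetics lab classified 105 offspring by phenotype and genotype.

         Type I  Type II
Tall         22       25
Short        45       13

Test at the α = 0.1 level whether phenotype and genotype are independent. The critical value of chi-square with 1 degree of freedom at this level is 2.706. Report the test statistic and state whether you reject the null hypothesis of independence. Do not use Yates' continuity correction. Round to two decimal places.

10.65; reject H₀

Row totals: 47, 58. Column totals: 67, 38. Grand total N = 105.
Expected counts (row total × column total / N):
  Tall, Type I: 47×67/105 = 29.9905
  Tall, Type II: 47×38/105 = 17.0095
  Short, Type I: 58×67/105 = 37.0095
  Short, Type II: 58×38/105 = 20.9905
Contributions (O − E)²/E:
  (22 − 29.9905)²/29.9905 = 2.1289
  (25 − 17.0095)²/17.0095 = 3.7537
  (45 − 37.0095)²/37.0095 = 1.7252
  (13 − 20.9905)²/20.9905 = 3.0418
χ² = 2.1289 + 3.7537 + 1.7252 + 3.0418 = 10.65
df = (2−1)(2−1) = 1. Since 10.65 > 2.706, reject the null hypothesis of independence at α = 0.1.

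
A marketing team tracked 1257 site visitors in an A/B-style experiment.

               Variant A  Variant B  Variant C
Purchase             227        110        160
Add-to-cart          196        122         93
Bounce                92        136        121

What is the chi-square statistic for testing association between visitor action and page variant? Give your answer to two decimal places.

56.12

Row totals: 497, 411, 349. Column totals: 515, 368, 374. Grand total N = 1257.
Expected counts (row total × column total / N):
  Purchase, Variant A: 497×515/1257 = 203.624
  Purchase, Variant B: 497×368/1257 = 145.502
  Purchase, Variant C: 497×374/1257 = 147.874
  Add-to-cart, Variant A: 411×515/1257 = 168.389
  Add-to-cart, Variant B: 411×368/1257 = 120.325
  Add-to-cart, Variant C: 411×374/1257 = 122.286
  Bounce, Variant A: 349×515/1257 = 142.987
  Bounce, Variant B: 349×368/1257 = 102.173
  Bounce, Variant C: 349×374/1257 = 103.839
Contributions (O − E)²/E:
  (227 − 203.624)²/203.624 = 2.6836
  (110 − 145.502)²/145.502 = 8.6624
  (160 − 147.874)²/147.874 = 0.9944
  (196 − 168.389)²/168.389 = 4.5274
  (122 − 120.325)²/120.325 = 0.0233
  (93 − 122.286)²/122.286 = 7.0136
  (92 − 142.987)²/142.987 = 18.1812
  (136 − 102.173)²/102.173 = 11.1993
  (121 − 103.839)²/103.839 = 2.8361
χ² = 2.6836 + 8.6624 + 0.9944 + 4.5274 + 0.0233 + 7.0136 + 18.1812 + 11.1993 + 2.8361 = 56.12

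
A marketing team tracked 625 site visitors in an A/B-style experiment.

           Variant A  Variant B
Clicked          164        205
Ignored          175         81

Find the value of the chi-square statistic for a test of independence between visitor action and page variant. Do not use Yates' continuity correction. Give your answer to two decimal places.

Row totals: 369, 256. Column totals: 339, 286. Grand total N = 625.
Expected counts (row total × column total / N):
  Clicked, Variant A: 369×339/625 = 200.146
  Clicked, Variant B: 369×286/625 = 168.854
  Ignored, Variant A: 256×339/625 = 138.854
  Ignored, Variant B: 256×286/625 = 117.146
Contributions (O − E)²/E:
  (164 − 200.146)²/200.146 = 6.5279
  (205 − 168.854)²/168.854 = 7.7377
  (175 − 138.854)²/138.854 = 9.4094
  (81 − 117.146)²/117.146 = 11.1530
χ² = 6.5279 + 7.7377 + 9.4094 + 11.1530 = 34.83

34.83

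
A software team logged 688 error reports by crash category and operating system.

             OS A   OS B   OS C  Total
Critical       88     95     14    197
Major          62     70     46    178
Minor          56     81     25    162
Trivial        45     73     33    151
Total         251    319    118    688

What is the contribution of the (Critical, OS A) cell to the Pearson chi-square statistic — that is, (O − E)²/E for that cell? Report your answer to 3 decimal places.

3.620

Row total (Critical) = 197; column total (OS A) = 251; N = 688.
Expected count E = 197 × 251 / 688 = 71.8706.
Contribution = (O − E)²/E = (88 − 71.8706)² / 71.8706 = 3.620.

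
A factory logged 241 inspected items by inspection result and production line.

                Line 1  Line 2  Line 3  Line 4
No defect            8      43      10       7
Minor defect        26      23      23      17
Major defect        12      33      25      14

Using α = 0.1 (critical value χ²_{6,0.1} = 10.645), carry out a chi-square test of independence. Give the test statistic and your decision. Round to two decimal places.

26.61; reject H₀

Row totals: 68, 89, 84. Column totals: 46, 99, 58, 38. Grand total N = 241.
Expected counts (row total × column total / N):
  No defect, Line 1: 68×46/241 = 12.979
  No defect, Line 2: 68×99/241 = 27.934
  No defect, Line 3: 68×58/241 = 16.365
  No defect, Line 4: 68×38/241 = 10.722
  Minor defect, Line 1: 89×46/241 = 16.988
  Minor defect, Line 2: 89×99/241 = 36.560
  Minor defect, Line 3: 89×58/241 = 21.419
  Minor defect, Line 4: 89×38/241 = 14.033
  Major defect, Line 1: 84×46/241 = 16.033
  Major defect, Line 2: 84×99/241 = 34.506
  Major defect, Line 3: 84×58/241 = 20.216
  Major defect, Line 4: 84×38/241 = 13.245
Contributions (O − E)²/E:
  (8 − 12.979)²/12.979 = 1.9100
  (43 − 27.934)²/27.934 = 8.1257
  (10 − 16.365)²/16.365 = 2.4756
  (7 − 10.722)²/10.722 = 1.2920
  (26 − 16.988)²/16.988 = 4.7808
  (23 − 36.560)²/36.560 = 5.0294
  (23 − 21.419)²/21.419 = 0.1167
  (17 − 14.033)²/14.033 = 0.6273
  (12 − 16.033)²/16.033 = 1.0145
  (33 − 34.506)²/34.506 = 0.0657
  (25 − 20.216)²/20.216 = 1.1321
  (14 − 13.245)²/13.245 = 0.0430
χ² = 1.9100 + 8.1257 + 2.4756 + 1.2920 + 4.7808 + 5.0294 + 0.1167 + 0.6273 + 1.0145 + 0.0657 + 1.1321 + 0.0430 = 26.61
df = (3−1)(4−1) = 6. Since 26.61 > 10.645, reject the null hypothesis of independence at α = 0.1.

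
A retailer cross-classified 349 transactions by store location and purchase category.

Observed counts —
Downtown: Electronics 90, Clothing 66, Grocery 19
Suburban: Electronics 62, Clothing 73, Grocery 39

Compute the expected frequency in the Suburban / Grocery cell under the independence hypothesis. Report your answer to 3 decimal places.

Row total (Suburban) = 174; column total (Grocery) = 58; grand total N = 349.
Expected count = (row total × column total) / N = 174 × 58 / 349 = 28.917.

28.917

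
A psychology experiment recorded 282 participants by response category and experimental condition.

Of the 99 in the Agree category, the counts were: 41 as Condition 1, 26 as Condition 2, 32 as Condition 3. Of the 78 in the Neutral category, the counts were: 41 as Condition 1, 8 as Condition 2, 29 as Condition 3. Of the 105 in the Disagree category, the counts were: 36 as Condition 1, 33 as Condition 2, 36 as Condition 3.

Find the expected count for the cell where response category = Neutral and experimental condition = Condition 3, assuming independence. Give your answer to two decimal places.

26.83

Row total (Neutral) = 78; column total (Condition 3) = 97; grand total N = 282.
Expected count = (row total × column total) / N = 78 × 97 / 282 = 26.83.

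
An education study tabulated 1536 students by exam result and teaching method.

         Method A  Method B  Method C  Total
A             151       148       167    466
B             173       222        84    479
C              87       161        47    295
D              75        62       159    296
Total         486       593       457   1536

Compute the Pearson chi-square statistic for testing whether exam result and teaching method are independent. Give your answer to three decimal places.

Grand total N = 1536.
Expected counts (row total × column total / N):
  A, Method A: 466×486/1536 = 147.4453
  A, Method B: 466×593/1536 = 179.9076
  A, Method C: 466×457/1536 = 138.6471
  B, Method A: 479×486/1536 = 151.5586
  B, Method B: 479×593/1536 = 184.9264
  B, Method C: 479×457/1536 = 142.5150
  C, Method A: 295×486/1536 = 93.3398
  C, Method B: 295×593/1536 = 113.8900
  C, Method C: 295×457/1536 = 87.7702
  D, Method A: 296×486/1536 = 93.6562
  D, Method B: 296×593/1536 = 114.2760
  D, Method C: 296×457/1536 = 88.0677
Contributions (O − E)²/E:
  (151 − 147.4453)²/147.4453 = 0.0857
  (148 − 179.9076)²/179.9076 = 5.6590
  (167 − 138.6471)²/138.6471 = 5.7981
  (173 − 151.5586)²/151.5586 = 3.0334
  (222 − 184.9264)²/184.9264 = 7.4324
  (84 − 142.5150)²/142.5150 = 24.0256
  (87 − 93.3398)²/93.3398 = 0.4306
  (161 − 113.8900)²/113.8900 = 19.4868
  (47 − 87.7702)²/87.7702 = 18.9382
  (75 − 93.6562)²/93.6562 = 3.7163
  (62 − 114.2760)²/114.2760 = 23.9139
  (159 − 88.0677)²/88.0677 = 57.1309
χ² = 0.0857 + 5.6590 + 5.7981 + 3.0334 + 7.4324 + 24.0256 + 0.4306 + 19.4868 + 18.9382 + 3.7163 + 23.9139 + 57.1309 = 169.651

169.651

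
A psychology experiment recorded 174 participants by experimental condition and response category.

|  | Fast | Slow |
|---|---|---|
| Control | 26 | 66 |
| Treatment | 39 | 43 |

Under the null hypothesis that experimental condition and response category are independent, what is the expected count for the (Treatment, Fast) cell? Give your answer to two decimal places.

30.63

Row total (Treatment) = 82; column total (Fast) = 65; grand total N = 174.
Expected count = (row total × column total) / N = 82 × 65 / 174 = 30.63.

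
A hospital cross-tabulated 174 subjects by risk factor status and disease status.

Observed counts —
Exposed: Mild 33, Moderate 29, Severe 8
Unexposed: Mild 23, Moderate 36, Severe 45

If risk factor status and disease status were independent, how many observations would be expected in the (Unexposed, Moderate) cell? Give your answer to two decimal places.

38.85

Row total (Unexposed) = 104; column total (Moderate) = 65; grand total N = 174.
Expected count = (row total × column total) / N = 104 × 65 / 174 = 38.85.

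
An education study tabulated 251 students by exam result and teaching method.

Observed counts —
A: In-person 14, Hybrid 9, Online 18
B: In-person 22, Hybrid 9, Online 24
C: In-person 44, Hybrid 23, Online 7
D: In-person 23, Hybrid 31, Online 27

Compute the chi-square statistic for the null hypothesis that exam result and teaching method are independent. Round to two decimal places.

Row totals: 41, 55, 74, 81. Column totals: 103, 72, 76. Grand total N = 251.
Expected counts (row total × column total / N):
  A, In-person: 41×103/251 = 16.8247
  A, Hybrid: 41×72/251 = 11.7610
  A, Online: 41×76/251 = 12.4143
  B, In-person: 55×103/251 = 22.5697
  B, Hybrid: 55×72/251 = 15.7769
  B, Online: 55×76/251 = 16.6534
  C, In-person: 74×103/251 = 30.3665
  C, Hybrid: 74×72/251 = 21.2271
  C, Online: 74×76/251 = 22.4064
  D, In-person: 81×103/251 = 33.2390
  D, Hybrid: 81×72/251 = 23.2351
  D, Online: 81×76/251 = 24.5259
Contributions (O − E)²/E:
  (14 − 16.8247)²/16.8247 = 0.4742
  (9 − 11.7610)²/11.7610 = 0.6482
  (18 − 12.4143)²/12.4143 = 2.5132
  (22 − 22.5697)²/22.5697 = 0.0144
  (9 − 15.7769)²/15.7769 = 2.9110
  (24 − 16.6534)²/16.6534 = 3.2409
  (44 − 30.3665)²/30.3665 = 6.1210
  (23 − 21.2271)²/21.2271 = 0.1481
  (7 − 22.4064)²/22.4064 = 10.5933
  (23 − 33.2390)²/33.2390 = 3.1540
  (31 − 23.2351)²/23.2351 = 2.5949
  (27 − 24.5259)²/24.5259 = 0.2496
χ² = 0.4742 + 0.6482 + 2.5132 + 0.0144 + 2.9110 + 3.2409 + 6.1210 + 0.1481 + 10.5933 + 3.1540 + 2.5949 + 0.2496 = 32.66

32.66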